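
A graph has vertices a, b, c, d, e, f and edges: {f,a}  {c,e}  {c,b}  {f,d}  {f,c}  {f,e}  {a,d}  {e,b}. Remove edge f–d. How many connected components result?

1

f and d are still connected via f-a-d, so the component count stays at 1.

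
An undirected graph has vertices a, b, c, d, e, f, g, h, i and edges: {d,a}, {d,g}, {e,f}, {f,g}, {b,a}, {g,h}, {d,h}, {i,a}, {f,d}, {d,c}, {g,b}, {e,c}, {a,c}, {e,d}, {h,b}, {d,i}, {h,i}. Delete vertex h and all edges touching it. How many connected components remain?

With h gone, the remaining components are: {a, b, c, d, e, f, g, i}.
That is 1 component.

1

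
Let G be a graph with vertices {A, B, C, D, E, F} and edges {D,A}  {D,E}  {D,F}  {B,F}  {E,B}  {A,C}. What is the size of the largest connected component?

6

Starting from A we can reach A, B, C, D, E, F. That is one component of size 6.
The largest has 6 vertices.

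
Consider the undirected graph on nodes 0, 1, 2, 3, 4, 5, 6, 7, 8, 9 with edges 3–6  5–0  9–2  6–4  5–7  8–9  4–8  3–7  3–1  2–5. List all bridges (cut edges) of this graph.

The edges on the cycle 3-6-4-8-9-2-5-7-3 are not bridges since each lies on that cycle.
But removing 0–5 disconnects 0 from 5; removing 3–1 disconnects 3 from 1 — these are bridges.

0-5, 1-3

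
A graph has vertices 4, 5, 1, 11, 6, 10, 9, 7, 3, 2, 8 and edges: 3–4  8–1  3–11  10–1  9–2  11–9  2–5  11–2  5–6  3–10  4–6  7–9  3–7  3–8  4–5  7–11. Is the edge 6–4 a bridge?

No

After removing 6–4, the path 6-5-4 still connects them, so the edge is not a bridge.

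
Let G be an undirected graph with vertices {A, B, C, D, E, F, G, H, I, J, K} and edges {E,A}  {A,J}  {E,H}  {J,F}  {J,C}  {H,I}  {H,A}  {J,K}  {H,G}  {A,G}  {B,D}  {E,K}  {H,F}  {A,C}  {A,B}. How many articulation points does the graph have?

3

Removing A increases the component count from 1 to 2, so A is a cut vertex.
Removing B increases the component count from 1 to 2, so B is a cut vertex.
Removing H increases the component count from 1 to 2, so H is a cut vertex.
By contrast removing G leaves 1 component; it is not a cut vertex. No other vertex is a cut vertex either.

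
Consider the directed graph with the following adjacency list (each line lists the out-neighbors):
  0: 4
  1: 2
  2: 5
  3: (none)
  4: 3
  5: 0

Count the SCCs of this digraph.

{4} is an SCC by itself.
{2} is an SCC by itself.
{1} is an SCC by itself.
{5} is an SCC by itself.
{0} is an SCC by itself.
(and 1 more singleton SCC)
That gives 6 strongly connected components.

6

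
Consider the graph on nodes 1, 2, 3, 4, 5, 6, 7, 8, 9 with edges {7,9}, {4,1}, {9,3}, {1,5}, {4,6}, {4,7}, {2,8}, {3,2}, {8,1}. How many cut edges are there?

2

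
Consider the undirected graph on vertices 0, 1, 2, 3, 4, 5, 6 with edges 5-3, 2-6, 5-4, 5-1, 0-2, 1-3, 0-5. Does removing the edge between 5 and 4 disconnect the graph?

Yes

Removing 5-4 leaves no path between 5 and 4: the component count goes from 1 to 2. So it is a bridge.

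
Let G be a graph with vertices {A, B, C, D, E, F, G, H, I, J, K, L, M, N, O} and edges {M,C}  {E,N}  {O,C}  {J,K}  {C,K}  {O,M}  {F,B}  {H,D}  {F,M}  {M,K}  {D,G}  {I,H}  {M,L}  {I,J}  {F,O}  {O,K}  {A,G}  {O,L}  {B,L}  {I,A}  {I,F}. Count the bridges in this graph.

1

The edges on the cycle I-H-D-G-A-I are not bridges since each lies on that cycle.
But removing E–N disconnects E from N — this is a bridge.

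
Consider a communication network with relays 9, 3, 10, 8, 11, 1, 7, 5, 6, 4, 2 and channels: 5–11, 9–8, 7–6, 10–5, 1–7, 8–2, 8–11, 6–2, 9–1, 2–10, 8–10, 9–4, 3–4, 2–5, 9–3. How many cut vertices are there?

Removing 9 increases the component count from 1 to 2, so 9 is a cut vertex.
By contrast removing 3 leaves 1 component; it is not a cut vertex. No other vertex is a cut vertex either.

1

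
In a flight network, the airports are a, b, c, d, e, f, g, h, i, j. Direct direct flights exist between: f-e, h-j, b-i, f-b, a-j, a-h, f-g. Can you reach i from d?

The component containing d is {d}, and i is not in it.

No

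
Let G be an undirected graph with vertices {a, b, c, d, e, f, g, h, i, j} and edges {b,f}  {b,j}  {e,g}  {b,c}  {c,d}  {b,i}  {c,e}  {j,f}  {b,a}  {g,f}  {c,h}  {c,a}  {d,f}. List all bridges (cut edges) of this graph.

The edges on the cycle b-j-f-b are not bridges since each lies on that cycle.
But removing b–i disconnects b from i; removing c–h disconnects c from h — these are bridges.

b-i, c-h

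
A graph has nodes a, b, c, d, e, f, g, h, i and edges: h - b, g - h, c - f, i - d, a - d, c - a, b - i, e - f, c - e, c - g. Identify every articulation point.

c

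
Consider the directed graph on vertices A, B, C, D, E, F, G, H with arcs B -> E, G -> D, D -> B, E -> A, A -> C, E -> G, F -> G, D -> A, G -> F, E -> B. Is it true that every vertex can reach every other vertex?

There is no directed path from H to D, so the graph is not strongly connected.

No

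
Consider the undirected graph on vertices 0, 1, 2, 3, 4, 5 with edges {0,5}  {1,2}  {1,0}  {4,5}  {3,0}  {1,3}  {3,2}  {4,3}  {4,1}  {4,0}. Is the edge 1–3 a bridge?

After removing 1–3, the path 1-4-3 still connects them, so the edge is not a bridge.

No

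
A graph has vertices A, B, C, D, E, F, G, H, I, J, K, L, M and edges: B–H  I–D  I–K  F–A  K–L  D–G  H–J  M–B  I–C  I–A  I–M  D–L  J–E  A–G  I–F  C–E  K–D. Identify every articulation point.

Removing I increases the component count from 1 to 2, so I is a cut vertex.
By contrast removing G leaves 1 component; it is not a cut vertex. No other vertex is a cut vertex either.

I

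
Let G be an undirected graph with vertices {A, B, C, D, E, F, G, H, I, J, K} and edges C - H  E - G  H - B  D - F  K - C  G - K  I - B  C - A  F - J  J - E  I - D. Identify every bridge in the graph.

The edges on the cycle I-D-F-J-E-G-K-C-H-B-I are not bridges since each lies on that cycle.
But removing A - C disconnects A from C — this is a bridge.

A-C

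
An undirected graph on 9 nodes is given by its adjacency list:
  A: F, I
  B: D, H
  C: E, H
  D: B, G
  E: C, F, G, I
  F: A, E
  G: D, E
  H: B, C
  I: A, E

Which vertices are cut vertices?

E

Removing E increases the component count from 1 to 2, so E is a cut vertex.
By contrast removing F leaves 1 component; it is not a cut vertex. No other vertex is a cut vertex either.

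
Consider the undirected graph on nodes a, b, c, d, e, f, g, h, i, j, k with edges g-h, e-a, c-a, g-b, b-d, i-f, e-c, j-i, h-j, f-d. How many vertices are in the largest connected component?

k is isolated — a component by itself.
Starting from a we can reach a, c, e. That is one component of size 3.
Starting from b we can reach b, d, f, g, h, i, j. That is one component of size 7.
The largest has 7 vertices.

7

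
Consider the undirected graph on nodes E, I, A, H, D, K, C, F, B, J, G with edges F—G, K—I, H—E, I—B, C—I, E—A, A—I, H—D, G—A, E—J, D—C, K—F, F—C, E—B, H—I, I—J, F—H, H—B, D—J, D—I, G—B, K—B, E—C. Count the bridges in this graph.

0

The edges on the cycle H-D-J-E-H are not bridges since each lies on that cycle.
Every edge lies on some cycle, so there are no bridges.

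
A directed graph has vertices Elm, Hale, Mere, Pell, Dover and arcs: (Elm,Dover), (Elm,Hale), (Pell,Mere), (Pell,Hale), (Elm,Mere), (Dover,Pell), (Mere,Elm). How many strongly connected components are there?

2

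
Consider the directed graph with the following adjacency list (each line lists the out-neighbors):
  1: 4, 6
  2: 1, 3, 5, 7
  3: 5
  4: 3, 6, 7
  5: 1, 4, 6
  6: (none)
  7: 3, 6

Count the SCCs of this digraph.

{1, 3, 4, 5, 7} are all mutually reachable — one SCC of size 5.
{2} is an SCC by itself.
{6} is an SCC by itself.
That gives 3 strongly connected components.

3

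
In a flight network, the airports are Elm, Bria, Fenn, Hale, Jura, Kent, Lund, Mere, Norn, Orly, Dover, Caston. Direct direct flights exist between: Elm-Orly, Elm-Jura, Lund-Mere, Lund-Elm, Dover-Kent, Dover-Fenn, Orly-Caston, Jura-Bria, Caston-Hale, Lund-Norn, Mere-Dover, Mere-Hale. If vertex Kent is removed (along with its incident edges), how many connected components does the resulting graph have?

1

With Kent gone, the remaining components are: {Elm, Bria, Fenn, Hale, Jura, Lund, Mere, Norn, Orly, Dover, Caston}.
That is 1 component.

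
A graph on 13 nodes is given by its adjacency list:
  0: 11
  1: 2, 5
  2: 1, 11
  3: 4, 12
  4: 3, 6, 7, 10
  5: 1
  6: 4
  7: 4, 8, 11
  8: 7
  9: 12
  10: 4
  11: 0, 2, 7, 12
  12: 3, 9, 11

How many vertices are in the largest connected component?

Starting from 0 we can reach 0, 1, 2, 3, 4, 5, 6, 7, 8, 9, 10, 11, 12. That is one component of size 13.
The largest has 13 vertices.

13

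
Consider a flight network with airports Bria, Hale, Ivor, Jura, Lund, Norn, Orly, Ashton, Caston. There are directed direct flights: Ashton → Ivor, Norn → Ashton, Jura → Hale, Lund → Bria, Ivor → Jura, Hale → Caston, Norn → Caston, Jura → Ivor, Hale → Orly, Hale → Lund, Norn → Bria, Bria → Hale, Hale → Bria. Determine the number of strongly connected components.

{Bria, Hale, Lund} are all mutually reachable — one SCC of size 3.
{Ivor, Jura} are all mutually reachable — one SCC of size 2.
{Norn} is an SCC by itself.
{Orly} is an SCC by itself.
{Caston} is an SCC by itself.
(and 1 more singleton SCC)
That gives 6 strongly connected components.

6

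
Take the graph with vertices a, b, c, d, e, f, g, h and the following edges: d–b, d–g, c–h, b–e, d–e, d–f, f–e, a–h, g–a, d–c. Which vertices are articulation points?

d

Removing d increases the component count from 1 to 2, so d is a cut vertex.
By contrast removing b leaves 1 component; it is not a cut vertex. No other vertex is a cut vertex either.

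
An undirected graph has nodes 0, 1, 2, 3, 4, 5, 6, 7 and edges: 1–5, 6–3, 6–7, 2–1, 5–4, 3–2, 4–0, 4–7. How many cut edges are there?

1

The edges on the cycle 6-3-2-1-5-4-7-6 are not bridges since each lies on that cycle.
But removing 4–0 disconnects 4 from 0 — this is a bridge.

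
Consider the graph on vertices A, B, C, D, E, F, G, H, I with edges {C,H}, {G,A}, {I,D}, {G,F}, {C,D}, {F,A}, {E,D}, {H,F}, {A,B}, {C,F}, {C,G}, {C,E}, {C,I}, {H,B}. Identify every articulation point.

C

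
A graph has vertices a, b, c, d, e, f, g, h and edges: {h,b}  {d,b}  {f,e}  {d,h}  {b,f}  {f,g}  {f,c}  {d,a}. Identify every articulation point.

b, d, f

Removing b increases the component count from 1 to 2, so b is a cut vertex.
Removing d increases the component count from 1 to 2, so d is a cut vertex.
Removing f increases the component count from 1 to 4, so f is a cut vertex.
By contrast removing h leaves 1 component; it is not a cut vertex. No other vertex is a cut vertex either.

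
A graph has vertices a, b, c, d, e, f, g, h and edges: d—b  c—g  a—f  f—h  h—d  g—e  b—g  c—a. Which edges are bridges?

The edges on the cycle c-a-f-h-d-b-g-c are not bridges since each lies on that cycle.
But removing g—e disconnects g from e — this is a bridge.

e-g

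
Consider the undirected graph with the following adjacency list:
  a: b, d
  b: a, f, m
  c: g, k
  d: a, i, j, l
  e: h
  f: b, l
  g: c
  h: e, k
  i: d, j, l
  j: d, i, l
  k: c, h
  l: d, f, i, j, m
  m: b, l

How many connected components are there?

2

Starting from c we can reach c, e, g, h, k. That is one component of size 5.
Starting from a we can reach a, b, d, f, i, j, l, m. That is one component of size 8.
Total: 2 components.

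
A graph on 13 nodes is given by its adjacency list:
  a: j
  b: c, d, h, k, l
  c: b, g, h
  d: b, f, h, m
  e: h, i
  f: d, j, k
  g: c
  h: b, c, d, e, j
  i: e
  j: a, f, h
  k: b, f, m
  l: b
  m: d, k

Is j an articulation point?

Deleting j raises the number of components from 1 to 2, so j is a cut vertex.

Yes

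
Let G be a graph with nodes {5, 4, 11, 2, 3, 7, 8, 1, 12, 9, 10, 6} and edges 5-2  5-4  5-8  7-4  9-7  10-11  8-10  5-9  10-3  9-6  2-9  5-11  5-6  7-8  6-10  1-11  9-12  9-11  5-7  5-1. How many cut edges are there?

The edges on the cycle 5-2-9-7-4-5 are not bridges since each lies on that cycle.
But removing 12-9 disconnects 12 from 9; removing 10-3 disconnects 10 from 3 — these are bridges.
That makes 2 bridges.

2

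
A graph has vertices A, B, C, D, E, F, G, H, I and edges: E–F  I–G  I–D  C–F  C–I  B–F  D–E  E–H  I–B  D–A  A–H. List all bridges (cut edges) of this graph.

G-I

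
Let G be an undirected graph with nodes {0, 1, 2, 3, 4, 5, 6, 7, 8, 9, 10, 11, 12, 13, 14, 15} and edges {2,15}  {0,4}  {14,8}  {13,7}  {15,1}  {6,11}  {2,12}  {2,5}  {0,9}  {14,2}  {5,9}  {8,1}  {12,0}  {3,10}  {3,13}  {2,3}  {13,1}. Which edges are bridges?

0-4, 10-3, 11-6, 13-7

The edges on the cycle 14-8-1-15-2-14 are not bridges since each lies on that cycle.
But removing 6—11 disconnects 6 from 11; removing 0—4 disconnects 0 from 4; removing 10—3 disconnects 10 from 3; removing 7—13 disconnects 7 from 13 — these are bridges.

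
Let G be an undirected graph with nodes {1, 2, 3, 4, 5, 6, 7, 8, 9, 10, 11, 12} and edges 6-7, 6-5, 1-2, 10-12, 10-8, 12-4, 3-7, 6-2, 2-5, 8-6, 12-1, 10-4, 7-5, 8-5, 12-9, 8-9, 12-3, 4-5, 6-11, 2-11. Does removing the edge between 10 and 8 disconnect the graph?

No

After removing 10-8, the path 10-12-9-8 still connects them, so the edge is not a bridge.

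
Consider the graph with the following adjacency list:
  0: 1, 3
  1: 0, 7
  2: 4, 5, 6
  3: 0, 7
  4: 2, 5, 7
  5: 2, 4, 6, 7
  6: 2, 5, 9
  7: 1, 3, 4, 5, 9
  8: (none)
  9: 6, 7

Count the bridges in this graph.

The edges on the cycle 7-3-0-1-7 are not bridges since each lies on that cycle.
Every edge lies on some cycle, so there are no bridges.

0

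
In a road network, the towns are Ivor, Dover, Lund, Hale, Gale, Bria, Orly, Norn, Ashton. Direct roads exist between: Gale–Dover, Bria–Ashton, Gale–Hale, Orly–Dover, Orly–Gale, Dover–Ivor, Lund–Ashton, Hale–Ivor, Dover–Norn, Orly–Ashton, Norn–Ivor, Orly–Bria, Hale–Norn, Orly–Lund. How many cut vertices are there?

1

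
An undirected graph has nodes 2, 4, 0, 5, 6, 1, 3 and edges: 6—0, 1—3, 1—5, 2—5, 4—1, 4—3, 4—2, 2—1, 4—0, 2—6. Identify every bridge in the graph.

none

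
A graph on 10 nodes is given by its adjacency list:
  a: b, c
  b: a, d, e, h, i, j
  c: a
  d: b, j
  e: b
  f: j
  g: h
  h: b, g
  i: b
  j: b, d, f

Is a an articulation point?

Yes

Deleting a raises the number of components from 1 to 2, so a is a cut vertex.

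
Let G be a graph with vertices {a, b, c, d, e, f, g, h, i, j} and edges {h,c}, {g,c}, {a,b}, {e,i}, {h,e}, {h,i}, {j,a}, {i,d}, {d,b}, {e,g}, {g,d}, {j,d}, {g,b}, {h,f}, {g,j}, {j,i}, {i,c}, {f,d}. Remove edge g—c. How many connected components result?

1

g and c are still connected via g-e-h-c, so the component count stays at 1.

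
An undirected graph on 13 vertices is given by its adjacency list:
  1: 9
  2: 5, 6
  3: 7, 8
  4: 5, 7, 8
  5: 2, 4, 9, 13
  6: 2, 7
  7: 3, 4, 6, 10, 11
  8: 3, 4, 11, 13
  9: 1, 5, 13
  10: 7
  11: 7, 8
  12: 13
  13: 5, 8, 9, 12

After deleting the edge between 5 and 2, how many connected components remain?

5 and 2 are still connected via 5-4-7-6-2, so the component count stays at 1.

1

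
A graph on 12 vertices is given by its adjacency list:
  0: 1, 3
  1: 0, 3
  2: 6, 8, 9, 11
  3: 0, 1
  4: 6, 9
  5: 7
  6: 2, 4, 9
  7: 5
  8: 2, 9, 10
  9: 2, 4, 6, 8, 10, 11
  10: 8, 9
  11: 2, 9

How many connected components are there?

3

Starting from 5 we can reach 5, 7. That is one component of size 2.
Starting from 0 we can reach 0, 1, 3. That is one component of size 3.
Starting from 2 we can reach 2, 4, 6, 8, 9, 10, 11. That is one component of size 7.
Total: 3 components.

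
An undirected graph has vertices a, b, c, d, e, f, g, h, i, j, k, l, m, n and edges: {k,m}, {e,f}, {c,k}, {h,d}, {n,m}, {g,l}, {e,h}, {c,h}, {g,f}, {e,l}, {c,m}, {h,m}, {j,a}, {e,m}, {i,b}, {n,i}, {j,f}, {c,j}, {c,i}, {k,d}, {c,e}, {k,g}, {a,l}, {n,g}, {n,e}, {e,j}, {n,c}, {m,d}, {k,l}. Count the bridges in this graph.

The edges on the cycle c-e-j-c are not bridges since each lies on that cycle.
But removing i—b disconnects i from b — this is a bridge.

1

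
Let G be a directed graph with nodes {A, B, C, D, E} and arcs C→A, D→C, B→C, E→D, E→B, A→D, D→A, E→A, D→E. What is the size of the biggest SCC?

5

{A, B, C, D, E} are all mutually reachable — one SCC of size 5.
The largest has 5 vertices.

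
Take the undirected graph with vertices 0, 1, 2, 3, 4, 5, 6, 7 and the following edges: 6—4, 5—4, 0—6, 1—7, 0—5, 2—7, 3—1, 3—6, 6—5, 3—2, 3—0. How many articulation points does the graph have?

Removing 3 increases the component count from 1 to 2, so 3 is a cut vertex.
By contrast removing 4 leaves 1 component; it is not a cut vertex. No other vertex is a cut vertex either.

1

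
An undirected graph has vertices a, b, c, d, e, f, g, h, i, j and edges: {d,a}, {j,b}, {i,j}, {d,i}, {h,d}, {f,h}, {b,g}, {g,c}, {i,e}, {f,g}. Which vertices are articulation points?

d, g, i

Removing d increases the component count from 1 to 2, so d is a cut vertex.
Removing g increases the component count from 1 to 2, so g is a cut vertex.
Removing i increases the component count from 1 to 2, so i is a cut vertex.
By contrast removing f leaves 1 component; it is not a cut vertex. No other vertex is a cut vertex either.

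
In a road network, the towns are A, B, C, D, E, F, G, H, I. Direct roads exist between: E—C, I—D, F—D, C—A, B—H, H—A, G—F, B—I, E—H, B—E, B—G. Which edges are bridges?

none

The edges on the cycle B-E-C-A-H-B are not bridges since each lies on that cycle.
Every edge lies on some cycle, so there are no bridges.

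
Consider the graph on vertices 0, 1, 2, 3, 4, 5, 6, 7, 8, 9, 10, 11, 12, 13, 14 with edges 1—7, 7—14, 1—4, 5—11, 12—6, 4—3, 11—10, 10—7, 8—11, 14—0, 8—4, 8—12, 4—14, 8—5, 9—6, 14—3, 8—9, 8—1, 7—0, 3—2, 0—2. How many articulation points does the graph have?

Removing 8 increases the component count from 2 to 3, so 8 is a cut vertex.
By contrast removing 0 leaves 2 components; it is not a cut vertex. No other vertex is a cut vertex either.

1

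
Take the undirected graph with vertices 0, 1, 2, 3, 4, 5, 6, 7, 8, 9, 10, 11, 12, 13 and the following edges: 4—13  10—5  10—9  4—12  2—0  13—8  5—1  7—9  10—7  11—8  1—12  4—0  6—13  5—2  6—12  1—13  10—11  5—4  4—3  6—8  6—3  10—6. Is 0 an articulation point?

Deleting 0 leaves 1 component (was 1) (its neighbors 2, 4 remain connected to each other), so 0 is not a cut vertex.

No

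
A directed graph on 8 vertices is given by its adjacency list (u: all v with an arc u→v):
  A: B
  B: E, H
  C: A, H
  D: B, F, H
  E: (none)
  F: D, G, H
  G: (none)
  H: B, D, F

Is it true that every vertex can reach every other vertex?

There is no directed path from D to C, so the graph is not strongly connected.

No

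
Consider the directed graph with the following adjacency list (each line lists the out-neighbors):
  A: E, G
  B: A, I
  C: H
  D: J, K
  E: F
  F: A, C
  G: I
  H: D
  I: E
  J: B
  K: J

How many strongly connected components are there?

{A, B, C, D, E, F, G, H, I, J, K} are all mutually reachable — one SCC of size 11.
That gives 1 strongly connected component.

1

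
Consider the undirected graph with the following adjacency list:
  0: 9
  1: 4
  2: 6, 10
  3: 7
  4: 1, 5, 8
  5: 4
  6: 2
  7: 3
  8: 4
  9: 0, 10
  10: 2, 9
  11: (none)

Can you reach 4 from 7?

The component containing 7 is {3, 7}, and 4 is not in it.

No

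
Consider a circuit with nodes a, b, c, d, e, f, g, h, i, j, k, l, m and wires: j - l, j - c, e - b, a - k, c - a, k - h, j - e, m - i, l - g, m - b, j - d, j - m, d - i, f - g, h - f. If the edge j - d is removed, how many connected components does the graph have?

j and d are still connected via j-m-i-d, so the component count stays at 1.

1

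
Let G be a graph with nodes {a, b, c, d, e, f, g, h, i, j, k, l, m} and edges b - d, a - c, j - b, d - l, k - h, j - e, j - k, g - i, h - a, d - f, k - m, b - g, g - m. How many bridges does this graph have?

The edges on the cycle j-k-m-g-b-j are not bridges since each lies on that cycle.
But removing d - f disconnects d from f; removing j - e disconnects j from e; removing g - i disconnects g from i; removing l - d disconnects l from d — these are bridges.
In total 8 edges are bridges.

8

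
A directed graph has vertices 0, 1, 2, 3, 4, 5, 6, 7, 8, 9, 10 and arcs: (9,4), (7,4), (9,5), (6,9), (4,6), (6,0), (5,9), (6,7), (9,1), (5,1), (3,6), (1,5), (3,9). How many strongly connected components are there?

{1, 4, 5, 6, 7, 9} are all mutually reachable — one SCC of size 6.
{10} is an SCC by itself.
{8} is an SCC by itself.
{2} is an SCC by itself.
{0} is an SCC by itself.
(and 1 more singleton SCC)
That gives 6 strongly connected components.

6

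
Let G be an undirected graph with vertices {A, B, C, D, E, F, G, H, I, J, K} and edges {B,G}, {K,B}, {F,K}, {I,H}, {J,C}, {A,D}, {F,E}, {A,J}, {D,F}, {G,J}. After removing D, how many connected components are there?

2

With D gone, the remaining components are: {H, I}; {A, B, C, E, F, G, J, K}.
That is 2 components.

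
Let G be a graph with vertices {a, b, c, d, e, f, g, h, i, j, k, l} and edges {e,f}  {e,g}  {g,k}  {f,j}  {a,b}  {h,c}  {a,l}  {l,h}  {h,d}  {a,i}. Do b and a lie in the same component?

Yes

From b we can reach a, b, c, d, h, i, l, which includes a.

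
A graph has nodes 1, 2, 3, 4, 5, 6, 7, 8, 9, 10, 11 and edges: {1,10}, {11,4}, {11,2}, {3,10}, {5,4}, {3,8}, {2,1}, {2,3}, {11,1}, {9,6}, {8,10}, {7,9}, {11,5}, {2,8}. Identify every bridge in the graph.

The edges on the cycle 11-5-4-11 are not bridges since each lies on that cycle.
But removing 7–9 disconnects 7 from 9; removing 9–6 disconnects 9 from 6 — these are bridges.

6-9, 7-9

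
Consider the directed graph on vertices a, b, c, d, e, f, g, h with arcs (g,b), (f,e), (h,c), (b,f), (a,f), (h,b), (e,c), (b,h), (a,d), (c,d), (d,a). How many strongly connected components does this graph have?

{a, c, d, e, f} are all mutually reachable — one SCC of size 5.
{b, h} are all mutually reachable — one SCC of size 2.
{g} is an SCC by itself.
That gives 3 strongly connected components.

3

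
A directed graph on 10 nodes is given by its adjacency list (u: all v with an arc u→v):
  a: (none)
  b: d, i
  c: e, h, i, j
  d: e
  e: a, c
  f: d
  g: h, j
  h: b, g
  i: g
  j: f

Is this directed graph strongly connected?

No

There is no directed path from a to e, so the graph is not strongly connected.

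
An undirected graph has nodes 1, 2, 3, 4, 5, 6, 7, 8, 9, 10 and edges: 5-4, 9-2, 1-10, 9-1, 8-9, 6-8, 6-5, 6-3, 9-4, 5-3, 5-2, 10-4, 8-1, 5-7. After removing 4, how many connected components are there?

With 4 gone, the remaining components are: {1, 2, 3, 5, 6, 7, 8, 9, 10}.
That is 1 component.

1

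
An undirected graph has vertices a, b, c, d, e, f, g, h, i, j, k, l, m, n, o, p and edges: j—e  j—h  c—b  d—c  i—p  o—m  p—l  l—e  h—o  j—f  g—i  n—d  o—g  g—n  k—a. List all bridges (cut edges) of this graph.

a-k, b-c, c-d, d-n, f-j, g-n, m-o

The edges on the cycle j-h-o-g-i-p-l-e-j are not bridges since each lies on that cycle.
But removing d—c disconnects d from c; removing n—d disconnects n from d; removing c—b disconnects c from b; removing o—m disconnects o from m — these are bridges.
In total 7 edges are bridges.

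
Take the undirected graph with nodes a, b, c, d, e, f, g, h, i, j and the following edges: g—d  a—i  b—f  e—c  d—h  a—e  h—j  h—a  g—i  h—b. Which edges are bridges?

a-e, b-f, b-h, c-e, h-j

The edges on the cycle g-d-h-a-i-g are not bridges since each lies on that cycle.
But removing b—h disconnects b from h; removing b—f disconnects b from f; removing e—c disconnects e from c; removing a—e disconnects a from e — these are bridges.
In total 5 edges are bridges.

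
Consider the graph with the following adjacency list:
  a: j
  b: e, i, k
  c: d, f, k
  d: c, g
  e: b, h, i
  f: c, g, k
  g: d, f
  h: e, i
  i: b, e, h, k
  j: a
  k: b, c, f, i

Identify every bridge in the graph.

The edges on the cycle k-c-d-g-f-k are not bridges since each lies on that cycle.
But removing j-a disconnects j from a — this is a bridge.

a-j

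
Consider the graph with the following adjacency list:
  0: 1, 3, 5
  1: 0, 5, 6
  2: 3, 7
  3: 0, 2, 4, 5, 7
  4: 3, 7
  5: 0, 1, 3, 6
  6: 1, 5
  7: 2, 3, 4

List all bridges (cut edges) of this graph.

none

The edges on the cycle 3-0-1-6-5-3 are not bridges since each lies on that cycle.
Every edge lies on some cycle, so there are no bridges.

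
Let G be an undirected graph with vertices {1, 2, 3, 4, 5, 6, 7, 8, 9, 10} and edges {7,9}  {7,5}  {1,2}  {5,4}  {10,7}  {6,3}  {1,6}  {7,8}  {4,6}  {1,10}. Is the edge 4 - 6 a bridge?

No

After removing 4 - 6, the path 4-5-7-10-1-6 still connects them, so the edge is not a bridge.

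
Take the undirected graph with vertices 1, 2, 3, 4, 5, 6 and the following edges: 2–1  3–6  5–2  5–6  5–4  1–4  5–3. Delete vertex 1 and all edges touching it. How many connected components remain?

1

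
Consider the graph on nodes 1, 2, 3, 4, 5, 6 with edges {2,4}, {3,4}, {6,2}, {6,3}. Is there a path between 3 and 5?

No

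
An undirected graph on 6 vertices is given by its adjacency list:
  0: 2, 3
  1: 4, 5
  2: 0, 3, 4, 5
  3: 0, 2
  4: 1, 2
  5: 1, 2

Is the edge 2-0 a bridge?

No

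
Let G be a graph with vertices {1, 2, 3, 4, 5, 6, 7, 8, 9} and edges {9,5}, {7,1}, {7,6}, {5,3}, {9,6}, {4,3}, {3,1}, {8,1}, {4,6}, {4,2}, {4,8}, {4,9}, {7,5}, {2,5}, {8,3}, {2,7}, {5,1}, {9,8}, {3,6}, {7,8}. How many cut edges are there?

The edges on the cycle 2-7-5-2 are not bridges since each lies on that cycle.
Every edge lies on some cycle, so there are no bridges.

0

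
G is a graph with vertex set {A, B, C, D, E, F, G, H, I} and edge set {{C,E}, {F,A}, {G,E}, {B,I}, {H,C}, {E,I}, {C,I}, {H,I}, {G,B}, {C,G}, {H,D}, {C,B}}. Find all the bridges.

The edges on the cycle C-G-B-C are not bridges since each lies on that cycle.
But removing A–F disconnects A from F; removing H–D disconnects H from D — these are bridges.

A-F, D-H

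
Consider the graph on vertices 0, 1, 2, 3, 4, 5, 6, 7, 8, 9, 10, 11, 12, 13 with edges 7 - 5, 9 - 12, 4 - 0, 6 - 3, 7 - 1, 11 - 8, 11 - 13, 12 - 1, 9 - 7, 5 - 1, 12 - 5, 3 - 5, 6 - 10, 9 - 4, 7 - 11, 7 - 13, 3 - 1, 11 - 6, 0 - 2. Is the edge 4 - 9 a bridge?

Yes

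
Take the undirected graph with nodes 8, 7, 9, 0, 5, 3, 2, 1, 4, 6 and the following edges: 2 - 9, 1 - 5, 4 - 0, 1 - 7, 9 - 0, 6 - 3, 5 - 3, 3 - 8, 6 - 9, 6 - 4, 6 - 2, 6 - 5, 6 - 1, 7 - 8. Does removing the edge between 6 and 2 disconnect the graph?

After removing 6 - 2, the path 6-9-2 still connects them, so the edge is not a bridge.

No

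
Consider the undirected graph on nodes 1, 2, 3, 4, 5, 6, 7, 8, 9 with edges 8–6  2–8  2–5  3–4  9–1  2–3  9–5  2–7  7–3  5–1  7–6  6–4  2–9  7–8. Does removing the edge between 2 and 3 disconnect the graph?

After removing 2–3, the path 2-7-3 still connects them, so the edge is not a bridge.

No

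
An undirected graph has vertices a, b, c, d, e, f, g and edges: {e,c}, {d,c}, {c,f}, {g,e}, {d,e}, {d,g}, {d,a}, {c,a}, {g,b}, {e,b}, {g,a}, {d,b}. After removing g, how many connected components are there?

1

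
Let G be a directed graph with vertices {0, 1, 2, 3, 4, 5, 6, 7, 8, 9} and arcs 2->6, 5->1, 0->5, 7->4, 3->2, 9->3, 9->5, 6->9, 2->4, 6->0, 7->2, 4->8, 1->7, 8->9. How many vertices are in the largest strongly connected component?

10

{0, 1, 2, 3, 4, 5, 6, 7, 8, 9} are all mutually reachable — one SCC of size 10.
The largest has 10 vertices.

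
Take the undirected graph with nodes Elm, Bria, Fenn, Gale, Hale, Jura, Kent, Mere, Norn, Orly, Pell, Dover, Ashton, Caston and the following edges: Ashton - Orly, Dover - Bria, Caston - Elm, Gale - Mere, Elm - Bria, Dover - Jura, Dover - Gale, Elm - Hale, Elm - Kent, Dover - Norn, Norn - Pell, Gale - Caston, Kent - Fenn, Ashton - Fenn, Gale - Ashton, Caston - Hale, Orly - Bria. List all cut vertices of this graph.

Gale, Norn, Dover

Removing Gale increases the component count from 1 to 2, so Gale is a cut vertex.
Removing Norn increases the component count from 1 to 2, so Norn is a cut vertex.
Removing Dover increases the component count from 1 to 3, so Dover is a cut vertex.
By contrast removing Fenn leaves 1 component; it is not a cut vertex. No other vertex is a cut vertex either.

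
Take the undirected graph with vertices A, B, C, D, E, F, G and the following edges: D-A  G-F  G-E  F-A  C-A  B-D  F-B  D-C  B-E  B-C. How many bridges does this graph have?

0

The edges on the cycle G-F-B-E-G are not bridges since each lies on that cycle.
Every edge lies on some cycle, so there are no bridges.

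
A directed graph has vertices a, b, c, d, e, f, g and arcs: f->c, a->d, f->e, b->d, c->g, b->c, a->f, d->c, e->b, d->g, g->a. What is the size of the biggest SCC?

{a, b, c, d, e, f, g} are all mutually reachable — one SCC of size 7.
The largest has 7 vertices.

7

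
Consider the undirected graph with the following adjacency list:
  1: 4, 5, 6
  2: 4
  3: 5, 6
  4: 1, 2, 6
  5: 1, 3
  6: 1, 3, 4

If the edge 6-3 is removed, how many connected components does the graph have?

1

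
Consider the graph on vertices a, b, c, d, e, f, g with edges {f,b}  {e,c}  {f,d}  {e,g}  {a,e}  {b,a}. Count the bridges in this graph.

6

removing c - e disconnects c from e; removing a - e disconnects a from e; removing d - f disconnects d from f; removing g - e disconnects g from e — these are bridges.
In total 6 edges are bridges.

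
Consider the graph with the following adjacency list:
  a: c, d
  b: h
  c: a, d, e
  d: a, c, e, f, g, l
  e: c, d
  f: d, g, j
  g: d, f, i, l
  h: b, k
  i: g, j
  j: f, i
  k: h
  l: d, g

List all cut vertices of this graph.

d, h

Removing d increases the component count from 2 to 3, so d is a cut vertex.
Removing h increases the component count from 2 to 3, so h is a cut vertex.
By contrast removing c leaves 2 components; it is not a cut vertex. No other vertex is a cut vertex either.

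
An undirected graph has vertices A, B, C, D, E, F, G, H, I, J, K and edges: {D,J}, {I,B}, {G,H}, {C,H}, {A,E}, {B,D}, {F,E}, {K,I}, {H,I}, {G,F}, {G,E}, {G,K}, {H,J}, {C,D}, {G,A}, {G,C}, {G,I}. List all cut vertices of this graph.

Removing G increases the component count from 1 to 2, so G is a cut vertex.
By contrast removing D leaves 1 component; it is not a cut vertex. No other vertex is a cut vertex either.

G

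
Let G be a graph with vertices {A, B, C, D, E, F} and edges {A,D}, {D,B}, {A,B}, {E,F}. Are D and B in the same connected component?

From D we can reach A, B, D, which includes B.

Yes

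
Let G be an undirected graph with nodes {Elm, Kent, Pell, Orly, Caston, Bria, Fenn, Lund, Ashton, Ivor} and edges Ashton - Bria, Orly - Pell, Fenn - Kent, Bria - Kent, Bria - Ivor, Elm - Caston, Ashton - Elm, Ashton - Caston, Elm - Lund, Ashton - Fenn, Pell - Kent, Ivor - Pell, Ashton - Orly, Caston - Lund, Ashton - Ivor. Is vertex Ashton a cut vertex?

Deleting Ashton raises the number of components from 1 to 2, so Ashton is a cut vertex.

Yes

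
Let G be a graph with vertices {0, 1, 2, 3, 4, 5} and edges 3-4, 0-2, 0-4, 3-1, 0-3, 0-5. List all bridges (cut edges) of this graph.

The edges on the cycle 0-3-4-0 are not bridges since each lies on that cycle.
But removing 3-1 disconnects 3 from 1; removing 0-2 disconnects 0 from 2; removing 0-5 disconnects 0 from 5 — these are bridges.

0-2, 0-5, 1-3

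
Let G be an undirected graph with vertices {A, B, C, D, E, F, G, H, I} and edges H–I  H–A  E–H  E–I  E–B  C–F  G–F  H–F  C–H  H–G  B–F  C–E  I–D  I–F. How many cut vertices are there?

2

Removing H increases the component count from 1 to 2, so H is a cut vertex.
Removing I increases the component count from 1 to 2, so I is a cut vertex.
By contrast removing C leaves 1 component; it is not a cut vertex. No other vertex is a cut vertex either.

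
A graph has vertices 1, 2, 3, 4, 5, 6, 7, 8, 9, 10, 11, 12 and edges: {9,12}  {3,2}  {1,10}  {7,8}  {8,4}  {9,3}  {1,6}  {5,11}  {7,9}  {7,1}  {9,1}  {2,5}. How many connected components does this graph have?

Starting from 1 we can reach 1, 2, 3, 4, 5, 6, 7, 8, 9, 10, 11, 12. That is one component of size 12.
Total: 1 component.

1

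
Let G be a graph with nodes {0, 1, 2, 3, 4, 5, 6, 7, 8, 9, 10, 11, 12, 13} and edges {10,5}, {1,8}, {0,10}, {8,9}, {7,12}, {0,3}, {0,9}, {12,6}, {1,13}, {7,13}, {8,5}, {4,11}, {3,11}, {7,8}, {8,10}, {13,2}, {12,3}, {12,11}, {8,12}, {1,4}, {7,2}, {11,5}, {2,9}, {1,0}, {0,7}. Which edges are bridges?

The edges on the cycle 8-10-5-8 are not bridges since each lies on that cycle.
But removing 12 - 6 disconnects 12 from 6 — this is a bridge.

12-6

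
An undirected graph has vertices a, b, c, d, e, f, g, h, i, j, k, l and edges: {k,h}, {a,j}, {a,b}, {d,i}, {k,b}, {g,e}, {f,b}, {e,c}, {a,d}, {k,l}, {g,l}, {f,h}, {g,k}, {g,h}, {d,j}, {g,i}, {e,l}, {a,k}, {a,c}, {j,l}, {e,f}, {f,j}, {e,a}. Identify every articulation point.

Removing h, for instance, still leaves 1 component. No single vertex removal increases the component count — the graph has no articulation points.

none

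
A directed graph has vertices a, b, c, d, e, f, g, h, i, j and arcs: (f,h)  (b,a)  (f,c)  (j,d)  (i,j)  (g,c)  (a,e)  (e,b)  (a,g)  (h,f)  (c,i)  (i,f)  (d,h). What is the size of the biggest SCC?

6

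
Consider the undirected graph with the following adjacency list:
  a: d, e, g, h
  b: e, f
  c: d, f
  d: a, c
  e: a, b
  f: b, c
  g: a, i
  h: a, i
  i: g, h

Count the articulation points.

Removing a increases the component count from 1 to 2, so a is a cut vertex.
By contrast removing d leaves 1 component; it is not a cut vertex. No other vertex is a cut vertex either.

1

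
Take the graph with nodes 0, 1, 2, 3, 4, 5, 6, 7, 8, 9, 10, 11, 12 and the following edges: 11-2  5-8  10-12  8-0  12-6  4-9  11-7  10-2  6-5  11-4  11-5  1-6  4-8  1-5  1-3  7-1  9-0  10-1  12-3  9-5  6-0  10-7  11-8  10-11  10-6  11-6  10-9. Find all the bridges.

none

The edges on the cycle 10-11-7-1-6-12-10 are not bridges since each lies on that cycle.
Every edge lies on some cycle, so there are no bridges.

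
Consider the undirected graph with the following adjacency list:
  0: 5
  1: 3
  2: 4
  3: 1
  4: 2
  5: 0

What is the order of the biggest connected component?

2

Starting from 1 we can reach 1, 3. That is one component of size 2.
Starting from 2 we can reach 2, 4. That is one component of size 2.
Starting from 0 we can reach 0, 5. That is one component of size 2.
The largest has 2 vertices.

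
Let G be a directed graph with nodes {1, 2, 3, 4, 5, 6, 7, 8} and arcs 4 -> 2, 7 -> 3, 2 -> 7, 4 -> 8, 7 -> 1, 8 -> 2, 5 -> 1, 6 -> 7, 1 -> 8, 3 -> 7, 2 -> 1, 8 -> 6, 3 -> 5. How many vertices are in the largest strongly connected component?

7

{1, 2, 3, 5, 6, 7, 8} are all mutually reachable — one SCC of size 7.
{4} is an SCC by itself.
The largest has 7 vertices.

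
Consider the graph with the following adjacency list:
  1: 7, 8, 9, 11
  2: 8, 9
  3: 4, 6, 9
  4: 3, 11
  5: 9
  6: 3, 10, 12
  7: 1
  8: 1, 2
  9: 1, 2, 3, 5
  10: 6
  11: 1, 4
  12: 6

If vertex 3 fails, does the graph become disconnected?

Deleting 3 raises the number of components from 1 to 2, so 3 is a cut vertex.

Yes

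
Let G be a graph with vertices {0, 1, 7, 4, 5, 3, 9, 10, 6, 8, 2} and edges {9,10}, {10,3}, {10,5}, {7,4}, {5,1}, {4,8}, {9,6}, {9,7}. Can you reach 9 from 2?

The component containing 2 is {2}, and 9 is not in it.

No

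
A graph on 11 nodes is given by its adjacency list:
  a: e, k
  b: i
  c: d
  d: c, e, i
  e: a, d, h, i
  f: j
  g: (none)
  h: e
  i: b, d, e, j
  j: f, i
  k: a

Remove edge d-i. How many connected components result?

d and i are still connected via d-e-i, so the component count stays at 2.

2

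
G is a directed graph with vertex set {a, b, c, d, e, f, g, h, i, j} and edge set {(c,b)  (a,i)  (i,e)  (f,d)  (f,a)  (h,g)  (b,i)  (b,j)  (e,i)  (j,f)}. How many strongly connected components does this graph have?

9

{e, i} are all mutually reachable — one SCC of size 2.
{b} is an SCC by itself.
{h} is an SCC by itself.
{g} is an SCC by itself.
{a} is an SCC by itself.
(and 4 more singleton SCCs)
That gives 9 strongly connected components.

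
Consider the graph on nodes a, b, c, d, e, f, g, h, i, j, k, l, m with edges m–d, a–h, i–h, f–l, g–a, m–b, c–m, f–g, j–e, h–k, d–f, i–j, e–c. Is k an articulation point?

Deleting k leaves 1 component (was 1), so k is not a cut vertex.

No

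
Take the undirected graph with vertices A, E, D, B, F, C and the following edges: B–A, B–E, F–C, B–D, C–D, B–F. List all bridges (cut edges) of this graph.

The edges on the cycle B-F-C-D-B are not bridges since each lies on that cycle.
But removing B–E disconnects B from E; removing B–A disconnects B from A — these are bridges.

A-B, B-E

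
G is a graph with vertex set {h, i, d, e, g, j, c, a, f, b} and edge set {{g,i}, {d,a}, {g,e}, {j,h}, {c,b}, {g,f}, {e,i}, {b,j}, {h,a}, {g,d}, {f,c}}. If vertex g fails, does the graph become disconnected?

Deleting g raises the number of components from 1 to 2, so g is a cut vertex.

Yes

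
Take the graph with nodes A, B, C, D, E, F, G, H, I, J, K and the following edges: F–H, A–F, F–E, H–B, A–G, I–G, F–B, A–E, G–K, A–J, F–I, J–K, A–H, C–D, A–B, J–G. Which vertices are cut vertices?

Removing J, for instance, still leaves 2 components. No single vertex removal increases the component count — the graph has no articulation points.

none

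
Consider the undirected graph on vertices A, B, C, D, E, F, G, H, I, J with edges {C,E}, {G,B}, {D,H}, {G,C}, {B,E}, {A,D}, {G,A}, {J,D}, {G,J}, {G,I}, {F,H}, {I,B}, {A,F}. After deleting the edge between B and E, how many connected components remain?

B and E are still connected via B-G-C-E, so the component count stays at 1.

1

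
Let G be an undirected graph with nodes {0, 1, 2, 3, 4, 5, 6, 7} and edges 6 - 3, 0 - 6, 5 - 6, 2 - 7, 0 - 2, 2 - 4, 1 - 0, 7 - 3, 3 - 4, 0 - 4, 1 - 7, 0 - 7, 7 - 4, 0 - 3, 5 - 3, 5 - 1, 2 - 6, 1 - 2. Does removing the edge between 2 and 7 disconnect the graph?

After removing 2 - 7, the path 2-1-7 still connects them, so the edge is not a bridge.

No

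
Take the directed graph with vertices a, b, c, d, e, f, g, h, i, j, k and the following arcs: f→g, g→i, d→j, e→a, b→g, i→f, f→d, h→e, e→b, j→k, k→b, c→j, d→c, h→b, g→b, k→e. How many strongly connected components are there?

3

{b, c, d, e, f, g, i, j, k} are all mutually reachable — one SCC of size 9.
{h} is an SCC by itself.
{a} is an SCC by itself.
That gives 3 strongly connected components.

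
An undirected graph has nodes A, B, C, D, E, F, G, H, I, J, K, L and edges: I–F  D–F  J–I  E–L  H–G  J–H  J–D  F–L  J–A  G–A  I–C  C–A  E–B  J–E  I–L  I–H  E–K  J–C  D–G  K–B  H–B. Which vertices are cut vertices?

Removing G, for instance, still leaves 1 component. No single vertex removal increases the component count — the graph has no articulation points.

none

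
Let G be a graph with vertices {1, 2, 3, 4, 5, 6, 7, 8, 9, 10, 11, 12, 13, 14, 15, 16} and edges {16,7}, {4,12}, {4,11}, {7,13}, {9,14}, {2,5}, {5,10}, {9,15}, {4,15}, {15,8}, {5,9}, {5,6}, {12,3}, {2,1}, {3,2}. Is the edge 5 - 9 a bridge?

After removing 5 - 9, the path 5-2-3-12-4-15-9 still connects them, so the edge is not a bridge.

No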